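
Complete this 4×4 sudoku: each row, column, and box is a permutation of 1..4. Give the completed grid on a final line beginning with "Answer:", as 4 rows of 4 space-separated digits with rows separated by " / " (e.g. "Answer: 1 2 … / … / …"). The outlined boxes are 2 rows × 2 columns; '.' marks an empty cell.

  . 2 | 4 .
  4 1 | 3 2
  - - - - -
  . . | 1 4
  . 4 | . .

Step 1. [r3c1∈{2,3}] across row 3, 2 lands solely at r3c1, so r3c1=2.
Step 2. [r4c4∈{3}] r4c4 is down to just 3 ⇒ r4c4=3.
Step 3. [r1c4∈{1}] only 1 remains possible at r1c4, so r1c4=1.
Step 4. [r3c2∈{3}] only 3 remains possible at r3c2 ⇒ r3c2=3.
Step 5. [r1c1∈{3}] r1c1's peers cover all but 3 ⇒ r1c1=3.
Step 6. [r4c3∈{2}] nothing but 2 survives at r4c3, so r4c3=2.
Step 7. [r4c1∈{1}] only 1 remains possible at r4c1, so r4c1=1.

Answer: 3 2 4 1 / 4 1 3 2 / 2 3 1 4 / 1 4 2 3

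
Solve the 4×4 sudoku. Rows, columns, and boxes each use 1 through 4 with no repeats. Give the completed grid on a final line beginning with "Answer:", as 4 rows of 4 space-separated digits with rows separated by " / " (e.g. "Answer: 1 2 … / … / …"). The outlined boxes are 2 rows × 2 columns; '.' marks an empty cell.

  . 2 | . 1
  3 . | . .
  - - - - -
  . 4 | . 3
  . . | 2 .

Step 1. [r2c3∈{4}] r2c3's peers cover all but 4, so r2c3=4.
Step 2. [r4c1∈{1}] nothing but 1 survives at r4c1. So r4c1=1.
Step 3. [r4c2∈{3}] only 3 remains possible at r4c2. So r4c2=3.
Step 4. [r2c4∈{2}] only 2 remains possible at r2c4. So r2c4=2.
Step 5. [r2c2∈{1}] only 1 remains possible at r2c2. So r2c2=1.
Step 6. [r4c4∈{4}] r4c4's peers cover all but 4. So r4c4=4.
Step 7. [r3c3∈{1}] r3c3's peers cover all but 1, so r3c3=1.
Step 8. [r3c1∈{2}] r3c1's peers cover all but 2 ⇒ r3c1=2.
Step 9. [r1c1∈{4}] nothing but 4 survives at r1c1, so r1c1=4.
Step 10. [r1c3∈{3}] r1c3 is down to just 3, so r1c3=3.

Answer: 4 2 3 1 / 3 1 4 2 / 2 4 1 3 / 1 3 2 4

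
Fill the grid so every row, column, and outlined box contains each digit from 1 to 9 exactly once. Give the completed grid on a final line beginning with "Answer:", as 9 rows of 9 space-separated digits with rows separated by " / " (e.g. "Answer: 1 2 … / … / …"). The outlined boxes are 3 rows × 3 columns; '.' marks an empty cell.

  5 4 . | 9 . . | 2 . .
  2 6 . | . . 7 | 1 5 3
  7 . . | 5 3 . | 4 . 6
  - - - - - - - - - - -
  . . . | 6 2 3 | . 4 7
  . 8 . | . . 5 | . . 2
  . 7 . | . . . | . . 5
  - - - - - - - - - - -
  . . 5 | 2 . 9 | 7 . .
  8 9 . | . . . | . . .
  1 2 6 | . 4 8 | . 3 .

Step 1. [r4c1∈{9}] only 9 remains possible at r4c1, so r4c1=9.
Step 2. [r1c9∈{8}] nothing but 8 survives at r1c9, so r1c9=8.
Step 3. [r6c6∈{1,4}] 4 has one home in col 6: r6c6. So r6c6=4.
Step 4. [r4c3∈{1}] r4c3 is down to just 1 ⇒ r4c3=1.
Step 5. [r8c3∈{3,4,7}] in col 3, 7 fits only at r8c3 ⇒ r8c3=7.
Step 6. [r8c5∈{1,5,6}] in col 5, 5 fits only at r8c5. So r8c5=5.
Step 7. [r8c7∈{6}] r8c7's peers cover all but 6, so r8c7=6.
Step 8. [r8c6∈{1}] nothing but 1 survives at r8c6 ⇒ r8c6=1.
Step 9. [r2c5∈{8}] r2c5 is down to just 8 ⇒ r2c5=8.
Step 10. [r7c1∈{3,4}] in box 7, 4 fits only at r7c1. So r7c1=4.
Step 11. [r6c4∈{1,8}] in col 4, 8 fits only at r6c4. So r6c4=8.
Step 12. [r5c4∈{1,7}] in col 4, 1 fits only at r5c4. So r5c4=1.
Step 13. [r6c5∈{9}] nothing but 9 survives at r6c5, so r6c5=9.
Step 14. [r6c7∈{3}] r6c7 is down to just 3, so r6c7=3.
Step 15. [r6c8∈{1,6}] row 6 places 1 nowhere but r6c8, so r6c8=1.
Step 16. [r3c8∈{9}] only 9 remains possible at r3c8. So r3c8=9.
Step 17. [r5c1∈{3,6}] col 1 places 3 nowhere but r5c1. So r5c1=3.
Step 18. [r5c7∈{9}] only 9 remains possible at r5c7. So r5c7=9.
Step 19. [r1c6∈{6}] nothing but 6 survives at r1c6, so r1c6=6.
Step 20. [r4c7∈{8}] only 8 remains possible at r4c7 ⇒ r4c7=8.
Step 21. [r9c4∈{7}] nothing but 7 survives at r9c4. So r9c4=7.
Step 22. [r7c2∈{3}] only 3 remains possible at r7c2 ⇒ r7c2=3.
Step 23. [r7c8∈{8}] nothing but 8 survives at r7c8 ⇒ r7c8=8.
Step 24. [r3c3∈{8}] r3c3's peers cover all but 8 ⇒ r3c3=8.
Step 25. [r1c5∈{1}] r1c5 is down to just 1 ⇒ r1c5=1.
Step 26. [r8c8∈{2}] r8c8's peers cover all but 2. So r8c8=2.
Step 27. [r2c4∈{4}] r2c4 is down to just 4 ⇒ r2c4=4.
Step 28. [r7c9∈{1}] only 1 remains possible at r7c9. So r7c9=1.
Step 29. [r3c2∈{1}] r3c2 is down to just 1. So r3c2=1.
Step 30. [r4c2∈{5}] r4c2's peers cover all but 5, so r4c2=5.
Step 31. [r5c8∈{6}] r5c8 is down to just 6. So r5c8=6.
Step 32. [r6c1∈{6}] r6c1 is down to just 6 ⇒ r6c1=6.
Step 33. [r2c3∈{9}] nothing but 9 survives at r2c3, so r2c3=9.
Step 34. [r9c9∈{9}] r9c9 is down to just 9 ⇒ r9c9=9.
Step 35. [r5c5∈{7}] r5c5 has the single candidate 7 ⇒ r5c5=7.
Step 36. [r9c7∈{5}] r9c7's peers cover all but 5, so r9c7=5.
Step 37. [r7c5∈{6}] r7c5's peers cover all but 6 ⇒ r7c5=6.
Step 38. [r1c3∈{3}] nothing but 3 survives at r1c3, so r1c3=3.
Step 39. [r8c4∈{3}] r8c4 has the single candidate 3, so r8c4=3.
Step 40. [r5c3∈{4}] r5c3 has the single candidate 4, so r5c3=4.
Step 41. [r8c9∈{4}] r8c9 has the single candidate 4. So r8c9=4.
Step 42. [r3c6∈{2}] r3c6 has the single candidate 2. So r3c6=2.
Step 43. [r6c3∈{2}] nothing but 2 survives at r6c3. So r6c3=2.
Step 44. [r1c8∈{7}] r1c8 has the single candidate 7, so r1c8=7.

Answer: 5 4 3 9 1 6 2 7 8 / 2 6 9 4 8 7 1 5 3 / 7 1 8 5 3 2 4 9 6 / 9 5 1 6 2 3 8 4 7 / 3 8 4 1 7 5 9 6 2 / 6 7 2 8 9 4 3 1 5 / 4 3 5 2 6 9 7 8 1 / 8 9 7 3 5 1 6 2 4 / 1 2 6 7 4 8 5 3 9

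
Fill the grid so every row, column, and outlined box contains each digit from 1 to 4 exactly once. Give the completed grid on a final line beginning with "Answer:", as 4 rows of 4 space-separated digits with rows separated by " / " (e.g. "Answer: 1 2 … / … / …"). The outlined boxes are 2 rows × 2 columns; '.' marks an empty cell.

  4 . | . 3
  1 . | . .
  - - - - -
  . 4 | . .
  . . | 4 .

Step 1. [r2c3∈{2}] r2c3 is down to just 2 ⇒ r2c3=2.
Step 2. [r4c2∈{1,2,3}] r4c2 is the only open cell in col 2 admitting 1. So r4c2=1.
Step 3. [r3c3∈{1,3}] in col 3, 3 fits only at r3c3. So r3c3=3.
Step 4. [r4c4∈{2}] r4c4 is down to just 2 ⇒ r4c4=2.
Step 5. [r2c4∈{4}] only 4 remains possible at r2c4. So r2c4=4.
Step 6. [r3c1∈{2}] r3c1 has the single candidate 2, so r3c1=2.
Step 7. [r3c4∈{1}] r3c4's peers cover all but 1, so r3c4=1.
Step 8. [r4c1∈{3}] only 3 remains possible at r4c1. So r4c1=3.
Step 9. [r1c2∈{2}] r1c2 is down to just 2 ⇒ r1c2=2.
Step 10. [r1c3∈{1}] nothing but 1 survives at r1c3 ⇒ r1c3=1.
Step 11. [r2c2∈{3}] r2c2 is down to just 3. So r2c2=3.

Answer: 4 2 1 3 / 1 3 2 4 / 2 4 3 1 / 3 1 4 2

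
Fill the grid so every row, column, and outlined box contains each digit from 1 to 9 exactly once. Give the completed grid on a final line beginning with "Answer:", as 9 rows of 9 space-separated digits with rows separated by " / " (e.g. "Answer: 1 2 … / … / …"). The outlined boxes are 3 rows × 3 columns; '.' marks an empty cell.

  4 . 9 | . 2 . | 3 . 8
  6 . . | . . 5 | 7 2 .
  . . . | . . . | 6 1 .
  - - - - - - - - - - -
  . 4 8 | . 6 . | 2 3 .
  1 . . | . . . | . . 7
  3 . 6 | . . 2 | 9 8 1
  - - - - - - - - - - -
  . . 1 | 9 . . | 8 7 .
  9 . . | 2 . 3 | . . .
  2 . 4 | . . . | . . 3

Step 1. [r7c1∈{5}] r7c1's peers cover all but 5. So r7c1=5.
Step 2. [r7c5∈{4}] only 4 remains possible at r7c5 ⇒ r7c5=4.
Step 3. [r6c4∈{4,5,7}] across row 6, 4 lands solely at r6c4. So r6c4=4.
Step 4. [r3c1∈{7,8}] 8 has one home in col 1: r3c1 ⇒ r3c1=8.
Step 5. [r7c6∈{6}] r7c6 is down to just 6. So r7c6=6.
Step 6. [r2c3∈{3}] r2c3 has the single candidate 3, so r2c3=3.
Step 7. [r8c9∈{4,5,6}] r8c9 is the only open cell in col 9 admitting 6, so r8c9=6.
Step 8. [r4c6∈{1,7,9}] across row 4, 9 lands solely at r4c6 ⇒ r4c6=9.
Step 9. [r4c4∈{1,5,7}] in row 4, 1 fits only at r4c4 ⇒ r4c4=1.
Step 10. [r1c8∈{5}] r1c8's peers cover all but 5. So r1c8=5.
Step 11. [r6c5∈{5,7}] box 5 places 7 nowhere but r6c5 ⇒ r6c5=7.
Step 12. [r2c4∈{8}] r2c4 has the single candidate 8 ⇒ r2c4=8.
Step 13. [r6c2∈{5}] only 5 remains possible at r6c2. So r6c2=5.
Step 14. [r8c3∈{7}] nothing but 7 survives at r8c3 ⇒ r8c3=7.
Step 15. [r3c6∈{4,7}] col 6 places 4 nowhere but r3c6 ⇒ r3c6=4.
Step 16. [r5c6∈{8}] r5c6's peers cover all but 8, so r5c6=8.
Step 17. [r3c9∈{9}] r3c9 is down to just 9, so r3c9=9.
Step 18. [r8c8∈{4}] only 4 remains possible at r8c8 ⇒ r8c8=4.
Step 19. [r3c5∈{3}] only 3 remains possible at r3c5. So r3c5=3.
Step 20. [r3c4∈{7}] r3c4's peers cover all but 7, so r3c4=7.
Step 21. [r9c4∈{5}] r9c4 is down to just 5, so r9c4=5.
Step 22. [r1c6∈{1}] r1c6 is down to just 1. So r1c6=1.
Step 23. [r8c7∈{1,5}] r8c7 is the only open cell in row 8 admitting 5. So r8c7=5.
Step 24. [r8c2∈{8}] nothing but 8 survives at r8c2. So r8c2=8.
Step 25. [r5c3∈{2}] r5c3's peers cover all but 2. So r5c3=2.
Step 26. [r8c5∈{1}] r8c5 is down to just 1 ⇒ r8c5=1.
Step 27. [r3c2∈{2}] r3c2 is down to just 2 ⇒ r3c2=2.
Step 28. [r4c9∈{5}] nothing but 5 survives at r4c9, so r4c9=5.
Step 29. [r5c5∈{5}] r5c5's peers cover all but 5. So r5c5=5.
Step 30. [r9c7∈{1}] r9c7 has the single candidate 1. So r9c7=1.
Step 31. [r2c2∈{1}] r2c2 has the single candidate 1 ⇒ r2c2=1.
Step 32. [r9c5∈{8}] nothing but 8 survives at r9c5, so r9c5=8.
Step 33. [r3c3∈{5}] r3c3 is down to just 5. So r3c3=5.
Step 34. [r5c7∈{4}] nothing but 4 survives at r5c7, so r5c7=4.
Step 35. [r2c9∈{4}] nothing but 4 survives at r2c9. So r2c9=4.
Step 36. [r9c6∈{7}] only 7 remains possible at r9c6. So r9c6=7.
Step 37. [r7c9∈{2}] nothing but 2 survives at r7c9. So r7c9=2.
Step 38. [r5c4∈{3}] r5c4 has the single candidate 3 ⇒ r5c4=3.
Step 39. [r9c8∈{9}] nothing but 9 survives at r9c8 ⇒ r9c8=9.
Step 40. [r2c5∈{9}] r2c5's peers cover all but 9 ⇒ r2c5=9.
Step 41. [r5c2∈{9}] nothing but 9 survives at r5c2. So r5c2=9.
Step 42. [r9c2∈{6}] r9c2's peers cover all but 6, so r9c2=6.
Step 43. [r5c8∈{6}] only 6 remains possible at r5c8. So r5c8=6.
Step 44. [r1c4∈{6}] r1c4 is down to just 6, so r1c4=6.
Step 45. [r7c2∈{3}] nothing but 3 survives at r7c2 ⇒ r7c2=3.
Step 46. [r4c1∈{7}] r4c1's peers cover all but 7, so r4c1=7.
Step 47. [r1c2∈{7}] r1c2's peers cover all but 7. So r1c2=7.

Answer: 4 7 9 6 2 1 3 5 8 / 6 1 3 8 9 5 7 2 4 / 8 2 5 7 3 4 6 1 9 / 7 4 8 1 6 9 2 3 5 / 1 9 2 3 5 8 4 6 7 / 3 5 6 4 7 2 9 8 1 / 5 3 1 9 4 6 8 7 2 / 9 8 7 2 1 3 5 4 6 / 2 6 4 5 8 7 1 9 3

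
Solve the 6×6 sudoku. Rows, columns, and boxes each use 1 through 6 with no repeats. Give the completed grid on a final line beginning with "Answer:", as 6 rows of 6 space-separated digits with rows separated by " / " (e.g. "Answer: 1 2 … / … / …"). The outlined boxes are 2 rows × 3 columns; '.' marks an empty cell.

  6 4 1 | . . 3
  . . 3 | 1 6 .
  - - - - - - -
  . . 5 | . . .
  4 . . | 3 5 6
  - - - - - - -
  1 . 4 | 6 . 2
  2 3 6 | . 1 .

Step 1. [r2c2∈{2,5}] across row 2, 2 lands solely at r2c2. So r2c2=2.
Step 2. [r2c6∈{4,5}] r2c6 is the only open cell in row 2 admitting 4, so r2c6=4.
Step 3. [r3c5∈{2,4}] across col 5, 4 lands solely at r3c5. So r3c5=4.
Step 4. [r1c4∈{2,5}] r1c4 is the only open cell in row 1 admitting 5. So r1c4=5.
Step 5. [r3c2∈{1,6}] across row 3, 6 lands solely at r3c2. So r3c2=6.
Step 6. [r4c2∈{1}] r4c2's peers cover all but 1 ⇒ r4c2=1.
Step 7. [r1c5∈{2}] r1c5 has the single candidate 2, so r1c5=2.
Step 8. [r5c2∈{5}] only 5 remains possible at r5c2 ⇒ r5c2=5.
Step 9. [r3c4∈{2}] r3c4 is down to just 2. So r3c4=2.
Step 10. [r3c6∈{1}] only 1 remains possible at r3c6, so r3c6=1.
Step 11. [r6c6∈{5}] nothing but 5 survives at r6c6, so r6c6=5.
Step 12. [r2c1∈{5}] only 5 remains possible at r2c1. So r2c1=5.
Step 13. [r5c5∈{3}] r5c5 is down to just 3. So r5c5=3.
Step 14. [r3c1∈{3}] only 3 remains possible at r3c1. So r3c1=3.
Step 15. [r6c4∈{4}] r6c4's peers cover all but 4, so r6c4=4.
Step 16. [r4c3∈{2}] r4c3 has the single candidate 2. So r4c3=2.

Answer: 6 4 1 5 2 3 / 5 2 3 1 6 4 / 3 6 5 2 4 1 / 4 1 2 3 5 6 / 1 5 4 6 3 2 / 2 3 6 4 1 5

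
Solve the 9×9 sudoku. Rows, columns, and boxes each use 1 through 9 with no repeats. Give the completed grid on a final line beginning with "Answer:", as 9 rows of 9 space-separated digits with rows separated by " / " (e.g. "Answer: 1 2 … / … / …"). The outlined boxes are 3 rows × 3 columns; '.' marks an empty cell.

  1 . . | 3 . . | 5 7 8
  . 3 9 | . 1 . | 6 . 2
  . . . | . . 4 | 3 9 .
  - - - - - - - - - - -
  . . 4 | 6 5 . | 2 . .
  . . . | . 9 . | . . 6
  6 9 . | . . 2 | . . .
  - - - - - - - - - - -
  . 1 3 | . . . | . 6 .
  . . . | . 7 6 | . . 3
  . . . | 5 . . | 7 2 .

Step 1. [r7c1∈{2,4,5,7,8,9}] r7c1 is the only open cell in row 7 admitting 7, so r7c1=7.
Step 2. [r1c2∈{2,4,6}] row 1 places 4 nowhere but r1c2, so r1c2=4.
Step 3. [r7c9∈{4,5,9}] row 7 places 5 nowhere but r7c9 ⇒ r7c9=5.
Step 4. [r2c8∈{4}] r2c8 has the single candidate 4. So r2c8=4.
Step 5. [r4c9∈{1,7,9}] r4c9 is the only open cell in row 4 admitting 9 ⇒ r4c9=9.
Step 6. [r6c9∈{1,4,7}] col 9 places 7 nowhere but r6c9, so r6c9=7.
Step 7. [r9c9∈{1,4}] r9c9 is the only open cell in col 9 admitting 4. So r9c9=4.
Step 8. [r9c6∈{1,3,8,9}] in row 9, 1 fits only at r9c6. So r9c6=1.
Step 9. [r4c8∈{1,3,8}] r4c8 is the only open cell in row 4 admitting 1, so r4c8=1.
Step 10. [r8c8∈{8}] only 8 remains possible at r8c8. So r8c8=8.
Step 11. [r8c1∈{2,4,5,9}] in col 1, 4 fits only at r8c1, so r8c1=4.
Step 12. [r7c7∈{9}] only 9 remains possible at r7c7 ⇒ r7c7=9.
Step 13. [r7c6∈{8}] nothing but 8 survives at r7c6 ⇒ r7c6=8.
Step 14. [r2c6∈{5,7}] r2c6 is the only open cell in col 6 admitting 5, so r2c6=5.
Step 15. [r2c1∈{8}] r2c1 is down to just 8. So r2c1=8.
Step 16. [r4c2∈{7,8}] r4c2 is the only open cell in row 4 admitting 8. So r4c2=8.
Step 17. [r4c6∈{3,7}] across row 4, 7 lands solely at r4c6. So r4c6=7.
Step 18. [r5c6∈{3}] r5c6's peers cover all but 3, so r5c6=3.
Step 19. [r5c8∈{5}] nothing but 5 survives at r5c8 ⇒ r5c8=5.
Step 20. [r5c1∈{2}] r5c1's peers cover all but 2. So r5c1=2.
Step 21. [r6c3∈{1,5}] row 6 places 5 nowhere but r6c3 ⇒ r6c3=5.
Step 22. [r8c3∈{2}] r8c3's peers cover all but 2. So r8c3=2.
Step 23. [r3c2∈{2,5,6,7}] col 2 places 2 nowhere but r3c2, so r3c2=2.
Step 24. [r3c3∈{6,7}] box 1 places 7 nowhere but r3c3, so r3c3=7.
Step 25. [r3c4∈{8}] r3c4 has the single candidate 8, so r3c4=8.
Step 26. [r1c5∈{2,6}] across row 1, 2 lands solely at r1c5, so r1c5=2.
Step 27. [r7c5∈{4}] nothing but 4 survives at r7c5. So r7c5=4.
Step 28. [r5c7∈{4,8}] row 5 places 8 nowhere but r5c7 ⇒ r5c7=8.
Step 29. [r5c4∈{1,4}] r5c4 is the only open cell in row 5 admitting 4. So r5c4=4.
Step 30. [r1c3∈{6}] r1c3 has the single candidate 6. So r1c3=6.
Step 31. [r6c8∈{3}] only 3 remains possible at r6c8, so r6c8=3.
Step 32. [r7c4∈{2}] r7c4's peers cover all but 2, so r7c4=2.
Step 33. [r3c9∈{1}] r3c9 is down to just 1. So r3c9=1.
Step 34. [r8c2∈{5}] r8c2 is down to just 5 ⇒ r8c2=5.
Step 35. [r5c2∈{7}] nothing but 7 survives at r5c2, so r5c2=7.
Step 36. [r9c5∈{3}] only 3 remains possible at r9c5. So r9c5=3.
Step 37. [r3c1∈{5}] r3c1's peers cover all but 5 ⇒ r3c1=5.
Step 38. [r9c3∈{8}] r9c3 is down to just 8 ⇒ r9c3=8.
Step 39. [r4c1∈{3}] only 3 remains possible at r4c1. So r4c1=3.
Step 40. [r8c7∈{1}] r8c7 has the single candidate 1 ⇒ r8c7=1.
Step 41. [r9c1∈{9}] r9c1 has the single candidate 9. So r9c1=9.
Step 42. [r9c2∈{6}] r9c2's peers cover all but 6, so r9c2=6.
Step 43. [r5c3∈{1}] r5c3 is down to just 1. So r5c3=1.
Step 44. [r8c4∈{9}] r8c4 has the single candidate 9, so r8c4=9.
Step 45. [r6c5∈{8}] nothing but 8 survives at r6c5, so r6c5=8.
Step 46. [r3c5∈{6}] nothing but 6 survives at r3c5, so r3c5=6.
Step 47. [r6c7∈{4}] r6c7 is down to just 4 ⇒ r6c7=4.
Step 48. [r1c6∈{9}] r1c6 has the single candidate 9 ⇒ r1c6=9.
Step 49. [r2c4∈{7}] r2c4 is down to just 7, so r2c4=7.
Step 50. [r6c4∈{1}] r6c4 is down to just 1 ⇒ r6c4=1.

Answer: 1 4 6 3 2 9 5 7 8 / 8 3 9 7 1 5 6 4 2 / 5 2 7 8 6 4 3 9 1 / 3 8 4 6 5 7 2 1 9 / 2 7 1 4 9 3 8 5 6 / 6 9 5 1 8 2 4 3 7 / 7 1 3 2 4 8 9 6 5 / 4 5 2 9 7 6 1 8 3 / 9 6 8 5 3 1 7 2 4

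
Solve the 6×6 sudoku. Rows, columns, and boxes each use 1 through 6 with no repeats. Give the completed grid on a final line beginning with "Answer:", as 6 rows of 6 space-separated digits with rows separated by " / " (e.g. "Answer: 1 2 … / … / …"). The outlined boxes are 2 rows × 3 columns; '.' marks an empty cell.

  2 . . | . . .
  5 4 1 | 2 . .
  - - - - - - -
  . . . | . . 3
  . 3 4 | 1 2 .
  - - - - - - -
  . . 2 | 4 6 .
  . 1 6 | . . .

Step 1. [r4c6∈{5,6}] in row 4, 5 fits only at r4c6. So r4c6=5.
Step 2. [r1c5∈{1,3,4,5}] across col 5, 1 lands solely at r1c5, so r1c5=1.
Step 3. [r1c4∈{3,5,6}] in row 1, 5 fits only at r1c4, so r1c4=5.
Step 4. [r4c1∈{6}] only 6 remains possible at r4c1, so r4c1=6.
Step 5. [r6c4∈{3}] r6c4 is down to just 3 ⇒ r6c4=3.
Step 6. [r2c6∈{6}] r2c6 has the single candidate 6 ⇒ r2c6=6.
Step 7. [r3c2∈{2,5}] in row 3, 2 fits only at r3c2, so r3c2=2.
Step 8. [r5c2∈{5}] r5c2's peers cover all but 5 ⇒ r5c2=5.
Step 9. [r1c2∈{6}] r1c2's peers cover all but 6, so r1c2=6.
Step 10. [r6c5∈{5}] r6c5 has the single candidate 5, so r6c5=5.
Step 11. [r3c3∈{5}] r3c3's peers cover all but 5 ⇒ r3c3=5.
Step 12. [r1c6∈{4}] r1c6 is down to just 4. So r1c6=4.
Step 13. [r3c4∈{6}] r3c4 has the single candidate 6, so r3c4=6.
Step 14. [r6c6∈{2}] r6c6's peers cover all but 2 ⇒ r6c6=2.
Step 15. [r5c1∈{3}] only 3 remains possible at r5c1 ⇒ r5c1=3.
Step 16. [r3c5∈{4}] nothing but 4 survives at r3c5. So r3c5=4.
Step 17. [r1c3∈{3}] only 3 remains possible at r1c3. So r1c3=3.
Step 18. [r3c1∈{1}] only 1 remains possible at r3c1 ⇒ r3c1=1.
Step 19. [r6c1∈{4}] r6c1 has the single candidate 4. So r6c1=4.
Step 20. [r2c5∈{3}] r2c5 has the single candidate 3, so r2c5=3.
Step 21. [r5c6∈{1}] nothing but 1 survives at r5c6, so r5c6=1.

Answer: 2 6 3 5 1 4 / 5 4 1 2 3 6 / 1 2 5 6 4 3 / 6 3 4 1 2 5 / 3 5 2 4 6 1 / 4 1 6 3 5 2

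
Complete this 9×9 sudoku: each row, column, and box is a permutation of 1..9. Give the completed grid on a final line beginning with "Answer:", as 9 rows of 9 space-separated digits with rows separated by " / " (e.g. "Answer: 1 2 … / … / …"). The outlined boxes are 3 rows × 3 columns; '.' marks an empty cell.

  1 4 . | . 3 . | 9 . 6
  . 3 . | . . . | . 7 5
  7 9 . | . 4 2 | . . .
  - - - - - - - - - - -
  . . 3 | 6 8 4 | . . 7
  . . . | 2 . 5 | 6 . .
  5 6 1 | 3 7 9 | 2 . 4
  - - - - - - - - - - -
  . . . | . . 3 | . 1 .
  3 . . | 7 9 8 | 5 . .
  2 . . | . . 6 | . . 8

Step 1. [r3c3∈{5,6,8}] 6 has one home in row 3: r3c3. So r3c3=6.
Step 2. [r2c1∈{8}] r2c1 has the single candidate 8. So r2c1=8.
Step 3. [r3c4∈{1,5,8}] in row 3, 5 fits only at r3c4. So r3c4=5.
Step 4. [r8c3∈{4}] r8c3 has the single candidate 4. So r8c3=4.
Step 5. [r9c8∈{3,4,9}] r9c8 is the only open cell in col 8 admitting 4. So r9c8=4.
Step 6. [r9c3∈{5,7,9}] in row 9, 9 fits only at r9c3. So r9c3=9.
Step 7. [r3c7∈{1,3,8}] col 7 places 8 nowhere but r3c7. So r3c7=8.
Step 8. [r3c9∈{1,3}] r3c9 is the only open cell in row 3 admitting 1. So r3c9=1.
Step 9. [r9c4∈{1}] r9c4 has the single candidate 1 ⇒ r9c4=1.
Step 10. [r7c7∈{7}] r7c7 is down to just 7 ⇒ r7c7=7.
Step 11. [r9c2∈{5,7}] across row 9, 7 lands solely at r9c2. So r9c2=7.
Step 12. [r5c2∈{8}] r5c2's peers cover all but 8. So r5c2=8.
Step 13. [r7c2∈{5}] only 5 remains possible at r7c2. So r7c2=5.
Step 14. [r8c9∈{2}] nothing but 2 survives at r8c9 ⇒ r8c9=2.
Step 15. [r4c1∈{9}] r4c1's peers cover all but 9. So r4c1=9.
Step 16. [r5c9∈{3,9}] col 9 places 3 nowhere but r5c9 ⇒ r5c9=3.
Step 17. [r1c8∈{2}] r1c8 has the single candidate 2 ⇒ r1c8=2.
Step 18. [r2c6∈{1}] only 1 remains possible at r2c6. So r2c6=1.
Step 19. [r1c6∈{7}] nothing but 7 survives at r1c6 ⇒ r1c6=7.
Step 20. [r4c8∈{5}] only 5 remains possible at r4c8. So r4c8=5.
Step 21. [r5c1∈{4}] r5c1's peers cover all but 4 ⇒ r5c1=4.
Step 22. [r9c7∈{3}] only 3 remains possible at r9c7 ⇒ r9c7=3.
Step 23. [r5c3∈{7}] r5c3 is down to just 7, so r5c3=7.
Step 24. [r7c4∈{4}] r7c4's peers cover all but 4 ⇒ r7c4=4.
Step 25. [r8c2∈{1}] only 1 remains possible at r8c2, so r8c2=1.
Step 26. [r7c1∈{6}] only 6 remains possible at r7c1. So r7c1=6.
Step 27. [r2c5∈{6}] nothing but 6 survives at r2c5 ⇒ r2c5=6.
Step 28. [r1c4∈{8}] r1c4 has the single candidate 8, so r1c4=8.
Step 29. [r9c5∈{5}] nothing but 5 survives at r9c5. So r9c5=5.
Step 30. [r3c8∈{3}] r3c8's peers cover all but 3, so r3c8=3.
Step 31. [r2c7∈{4}] only 4 remains possible at r2c7. So r2c7=4.
Step 32. [r4c7∈{1}] r4c7 has the single candidate 1. So r4c7=1.
Step 33. [r2c4∈{9}] r2c4 has the single candidate 9. So r2c4=9.
Step 34. [r5c5∈{1}] r5c5 has the single candidate 1. So r5c5=1.
Step 35. [r7c3∈{8}] r7c3 is down to just 8 ⇒ r7c3=8.
Step 36. [r5c8∈{9}] r5c8 is down to just 9 ⇒ r5c8=9.
Step 37. [r1c3∈{5}] r1c3 is down to just 5, so r1c3=5.
Step 38. [r4c2∈{2}] nothing but 2 survives at r4c2, so r4c2=2.
Step 39. [r7c9∈{9}] only 9 remains possible at r7c9. So r7c9=9.
Step 40. [r6c8∈{8}] r6c8 has the single candidate 8 ⇒ r6c8=8.
Step 41. [r2c3∈{2}] r2c3 has the single candidate 2. So r2c3=2.
Step 42. [r7c5∈{2}] nothing but 2 survives at r7c5, so r7c5=2.
Step 43. [r8c8∈{6}] r8c8 is down to just 6 ⇒ r8c8=6.

Answer: 1 4 5 8 3 7 9 2 6 / 8 3 2 9 6 1 4 7 5 / 7 9 6 5 4 2 8 3 1 / 9 2 3 6 8 4 1 5 7 / 4 8 7 2 1 5 6 9 3 / 5 6 1 3 7 9 2 8 4 / 6 5 8 4 2 3 7 1 9 / 3 1 4 7 9 8 5 6 2 / 2 7 9 1 5 6 3 4 8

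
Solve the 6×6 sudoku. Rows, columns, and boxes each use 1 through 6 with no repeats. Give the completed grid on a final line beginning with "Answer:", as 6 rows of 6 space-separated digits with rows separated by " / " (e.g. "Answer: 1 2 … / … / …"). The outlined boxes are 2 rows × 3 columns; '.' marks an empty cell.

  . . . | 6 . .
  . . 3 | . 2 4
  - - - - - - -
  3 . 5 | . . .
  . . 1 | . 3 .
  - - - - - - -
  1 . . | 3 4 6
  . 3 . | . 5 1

Step 1. [r5c3∈{2}] r5c3 is down to just 2. So r5c3=2.
Step 2. [r3c6∈{2}] r3c6 is down to just 2 ⇒ r3c6=2.
Step 3. [r1c5∈{1}] r1c5's peers cover all but 1 ⇒ r1c5=1.
Step 4. [r2c4∈{5}] only 5 remains possible at r2c4 ⇒ r2c4=5.
Step 5. [r1c1∈{2,4,5}] col 1 places 5 nowhere but r1c1 ⇒ r1c1=5.
Step 6. [r4c4∈{4}] r4c4's peers cover all but 4, so r4c4=4.
Step 7. [r2c1∈{6}] r2c1's peers cover all but 6. So r2c1=6.
Step 8. [r1c3∈{4}] r1c3 has the single candidate 4 ⇒ r1c3=4.
Step 9. [r4c2∈{2,6}] in row 4, 6 fits only at r4c2 ⇒ r4c2=6.
Step 10. [r6c4∈{2}] nothing but 2 survives at r6c4 ⇒ r6c4=2.
Step 11. [r5c2∈{5}] nothing but 5 survives at r5c2, so r5c2=5.
Step 12. [r1c2∈{2}] r1c2's peers cover all but 2. So r1c2=2.
Step 13. [r4c6∈{5}] only 5 remains possible at r4c6, so r4c6=5.
Step 14. [r4c1∈{2}] r4c1 has the single candidate 2 ⇒ r4c1=2.
Step 15. [r6c1∈{4}] r6c1's peers cover all but 4. So r6c1=4.
Step 16. [r3c4∈{1}] r3c4 is down to just 1. So r3c4=1.
Step 17. [r3c5∈{6}] r3c5 is down to just 6. So r3c5=6.
Step 18. [r3c2∈{4}] r3c2 has the single candidate 4. So r3c2=4.
Step 19. [r6c3∈{6}] r6c3 has the single candidate 6 ⇒ r6c3=6.
Step 20. [r1c6∈{3}] r1c6's peers cover all but 3. So r1c6=3.
Step 21. [r2c2∈{1}] nothing but 1 survives at r2c2, so r2c2=1.

Answer: 5 2 4 6 1 3 / 6 1 3 5 2 4 / 3 4 5 1 6 2 / 2 6 1 4 3 5 / 1 5 2 3 4 6 / 4 3 6 2 5 1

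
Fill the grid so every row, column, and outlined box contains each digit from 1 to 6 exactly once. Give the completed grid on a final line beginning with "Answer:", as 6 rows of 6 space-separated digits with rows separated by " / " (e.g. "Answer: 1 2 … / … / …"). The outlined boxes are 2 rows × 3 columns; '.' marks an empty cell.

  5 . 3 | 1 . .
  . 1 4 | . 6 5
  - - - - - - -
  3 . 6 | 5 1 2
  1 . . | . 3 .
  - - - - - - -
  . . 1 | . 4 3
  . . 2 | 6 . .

Step 1. [r5c2∈{5,6}] in row 5, 5 fits only at r5c2. So r5c2=5.
Step 2. [r4c4∈{4}] r4c4 has the single candidate 4, so r4c4=4.
Step 3. [r2c1∈{2}] r2c1 is down to just 2, so r2c1=2.
Step 4. [r6c2∈{3,4}] 3 has one home in row 6: r6c2 ⇒ r6c2=3.
Step 5. [r4c6∈{6}] r4c6 is down to just 6. So r4c6=6.
Step 6. [r6c5∈{5}] nothing but 5 survives at r6c5. So r6c5=5.
Step 7. [r3c2∈{4}] r3c2's peers cover all but 4. So r3c2=4.
Step 8. [r4c2∈{2}] nothing but 2 survives at r4c2, so r4c2=2.
Step 9. [r4c3∈{5}] r4c3's peers cover all but 5, so r4c3=5.
Step 10. [r6c1∈{4}] nothing but 4 survives at r6c1. So r6c1=4.
Step 11. [r1c5∈{2}] only 2 remains possible at r1c5, so r1c5=2.
Step 12. [r5c4∈{2}] only 2 remains possible at r5c4 ⇒ r5c4=2.
Step 13. [r1c6∈{4}] r1c6's peers cover all but 4, so r1c6=4.
Step 14. [r5c1∈{6}] r5c1 is down to just 6, so r5c1=6.
Step 15. [r6c6∈{1}] only 1 remains possible at r6c6 ⇒ r6c6=1.
Step 16. [r1c2∈{6}] nothing but 6 survives at r1c2. So r1c2=6.
Step 17. [r2c4∈{3}] only 3 remains possible at r2c4, so r2c4=3.

Answer: 5 6 3 1 2 4 / 2 1 4 3 6 5 / 3 4 6 5 1 2 / 1 2 5 4 3 6 / 6 5 1 2 4 3 / 4 3 2 6 5 1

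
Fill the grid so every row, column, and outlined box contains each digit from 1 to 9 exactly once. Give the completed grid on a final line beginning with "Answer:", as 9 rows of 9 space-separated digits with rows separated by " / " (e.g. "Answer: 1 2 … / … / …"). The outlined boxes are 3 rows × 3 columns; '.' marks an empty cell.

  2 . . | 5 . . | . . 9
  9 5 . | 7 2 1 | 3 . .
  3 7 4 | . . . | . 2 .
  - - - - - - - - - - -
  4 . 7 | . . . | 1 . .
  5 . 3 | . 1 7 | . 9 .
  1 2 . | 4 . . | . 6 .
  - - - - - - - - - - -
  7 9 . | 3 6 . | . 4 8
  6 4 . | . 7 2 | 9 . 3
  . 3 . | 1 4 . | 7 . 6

Step 1. [r8c4∈{8}] r8c4's peers cover all but 8. So r8c4=8.
Step 2. [r7c6∈{5}] nothing but 5 survives at r7c6, so r7c6=5.
Step 3. [r2c8∈{8}] only 8 remains possible at r2c8. So r2c8=8.
Step 4. [r1c6∈{3,4,6,8}] r1c6 is the only open cell in col 6 admitting 4 ⇒ r1c6=4.
Step 5. [r1c2∈{1,6,8}] in col 2, 1 fits only at r1c2 ⇒ r1c2=1.
Step 6. [r1c3∈{6,8}] across box 1, 8 lands solely at r1c3. So r1c3=8.
Step 7. [r9c8∈{5}] r9c8 has the single candidate 5. So r9c8=5.
Step 8. [r9c6∈{9}] r9c6 is down to just 9, so r9c6=9.
Step 9. [r5c7∈{2,4,8}] col 7 places 4 nowhere but r5c7, so r5c7=4.
Step 10. [r6c7∈{5,8}] col 7 places 8 nowhere but r6c7 ⇒ r6c7=8.
Step 11. [r6c6∈{3}] nothing but 3 survives at r6c6, so r6c6=3.
Step 12. [r7c3∈{1,2}] 1 has one home in row 7: r7c3. So r7c3=1.
Step 13. [r5c2∈{6,8}] in row 5, 8 fits only at r5c2. So r5c2=8.
Step 14. [r5c4∈{2,6}] in row 5, 6 fits only at r5c4. So r5c4=6.
Step 15. [r4c6∈{8}] nothing but 8 survives at r4c6 ⇒ r4c6=8.
Step 16. [r4c4∈{2,9}] col 4 places 2 nowhere but r4c4 ⇒ r4c4=2.
Step 17. [r4c5∈{5,9}] r4c5 is the only open cell in row 4 admitting 9, so r4c5=9.
Step 18. [r3c7∈{5,6}] across col 7, 5 lands solely at r3c7. So r3c7=5.
Step 19. [r6c5∈{5}] r6c5 is down to just 5 ⇒ r6c5=5.
Step 20. [r1c8∈{7}] r1c8 has the single candidate 7. So r1c8=7.
Step 21. [r9c1∈{8}] r9c1 is down to just 8. So r9c1=8.
Step 22. [r3c9∈{1}] nothing but 1 survives at r3c9. So r3c9=1.
Step 23. [r5c9∈{2}] nothing but 2 survives at r5c9. So r5c9=2.
Step 24. [r4c9∈{5}] nothing but 5 survives at r4c9. So r4c9=5.
Step 25. [r9c3∈{2}] r9c3 is down to just 2 ⇒ r9c3=2.
Step 26. [r8c3∈{5}] only 5 remains possible at r8c3 ⇒ r8c3=5.
Step 27. [r1c5∈{3}] only 3 remains possible at r1c5 ⇒ r1c5=3.
Step 28. [r3c4∈{9}] r3c4 has the single candidate 9, so r3c4=9.
Step 29. [r3c6∈{6}] only 6 remains possible at r3c6, so r3c6=6.
Step 30. [r4c8∈{3}] r4c8's peers cover all but 3 ⇒ r4c8=3.
Step 31. [r6c3∈{9}] r6c3 has the single candidate 9, so r6c3=9.
Step 32. [r1c7∈{6}] r1c7 has the single candidate 6. So r1c7=6.
Step 33. [r3c5∈{8}] r3c5 is down to just 8. So r3c5=8.
Step 34. [r2c3∈{6}] r2c3 is down to just 6. So r2c3=6.
Step 35. [r7c7∈{2}] nothing but 2 survives at r7c7, so r7c7=2.
Step 36. [r6c9∈{7}] r6c9 is down to just 7, so r6c9=7.
Step 37. [r2c9∈{4}] r2c9 has the single candidate 4 ⇒ r2c9=4.
Step 38. [r4c2∈{6}] only 6 remains possible at r4c2. So r4c2=6.
Step 39. [r8c8∈{1}] r8c8's peers cover all but 1. So r8c8=1.

Answer: 2 1 8 5 3 4 6 7 9 / 9 5 6 7 2 1 3 8 4 / 3 7 4 9 8 6 5 2 1 / 4 6 7 2 9 8 1 3 5 / 5 8 3 6 1 7 4 9 2 / 1 2 9 4 5 3 8 6 7 / 7 9 1 3 6 5 2 4 8 / 6 4 5 8 7 2 9 1 3 / 8 3 2 1 4 9 7 5 6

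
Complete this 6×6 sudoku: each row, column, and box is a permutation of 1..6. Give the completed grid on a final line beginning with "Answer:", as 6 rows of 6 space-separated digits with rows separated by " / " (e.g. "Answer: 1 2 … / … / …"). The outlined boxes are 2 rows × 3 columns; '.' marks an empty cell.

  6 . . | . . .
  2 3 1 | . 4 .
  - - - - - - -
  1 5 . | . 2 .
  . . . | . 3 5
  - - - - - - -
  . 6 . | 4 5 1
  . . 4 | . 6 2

Step 1. [r3c4∈{6}] only 6 remains possible at r3c4 ⇒ r3c4=6.
Step 2. [r1c4∈{1,2,3,5}] row 1 places 2 nowhere but r1c4. So r1c4=2.
Step 3. [r4c2∈{2,4}] col 2 places 2 nowhere but r4c2. So r4c2=2.
Step 4. [r5c1∈{3}] r5c1's peers cover all but 3. So r5c1=3.
Step 5. [r4c1∈{4}] r4c1 is down to just 4. So r4c1=4.
Step 6. [r2c4∈{5}] only 5 remains possible at r2c4 ⇒ r2c4=5.
Step 7. [r6c2∈{1}] r6c2 has the single candidate 1 ⇒ r6c2=1.
Step 8. [r2c6∈{6}] r2c6 is down to just 6 ⇒ r2c6=6.
Step 9. [r1c2∈{4}] r1c2 is down to just 4 ⇒ r1c2=4.
Step 10. [r3c6∈{4}] only 4 remains possible at r3c6 ⇒ r3c6=4.
Step 11. [r6c1∈{5}] only 5 remains possible at r6c1 ⇒ r6c1=5.
Step 12. [r1c6∈{3}] r1c6 has the single candidate 3, so r1c6=3.
Step 13. [r4c3∈{6}] r4c3's peers cover all but 6 ⇒ r4c3=6.
Step 14. [r6c4∈{3}] nothing but 3 survives at r6c4 ⇒ r6c4=3.
Step 15. [r1c5∈{1}] r1c5's peers cover all but 1 ⇒ r1c5=1.
Step 16. [r1c3∈{5}] r1c3 is down to just 5. So r1c3=5.
Step 17. [r3c3∈{3}] r3c3 is down to just 3. So r3c3=3.
Step 18. [r4c4∈{1}] only 1 remains possible at r4c4 ⇒ r4c4=1.
Step 19. [r5c3∈{2}] r5c3 is down to just 2, so r5c3=2.

Answer: 6 4 5 2 1 3 / 2 3 1 5 4 6 / 1 5 3 6 2 4 / 4 2 6 1 3 5 / 3 6 2 4 5 1 / 5 1 4 3 6 2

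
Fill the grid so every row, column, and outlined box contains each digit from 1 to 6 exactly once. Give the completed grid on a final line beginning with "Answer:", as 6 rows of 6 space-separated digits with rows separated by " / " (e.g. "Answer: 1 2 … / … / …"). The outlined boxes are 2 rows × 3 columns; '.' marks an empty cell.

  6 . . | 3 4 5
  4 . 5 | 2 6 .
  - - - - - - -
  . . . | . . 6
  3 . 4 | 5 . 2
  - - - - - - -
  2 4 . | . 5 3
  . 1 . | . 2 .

Step 1. [r3c1∈{1,5}] in col 1, 1 fits only at r3c1. So r3c1=1.
Step 2. [r5c3∈{6}] r5c3 is down to just 6, so r5c3=6.
Step 3. [r1c2∈{2}] nothing but 2 survives at r1c2 ⇒ r1c2=2.
Step 4. [r3c4∈{4}] r3c4's peers cover all but 4 ⇒ r3c4=4.
Step 5. [r6c3∈{3}] only 3 remains possible at r6c3. So r6c3=3.
Step 6. [r6c6∈{4}] r6c6 is down to just 4. So r6c6=4.
Step 7. [r1c3∈{1}] r1c3's peers cover all but 1. So r1c3=1.
Step 8. [r3c3∈{2}] r3c3's peers cover all but 2. So r3c3=2.
Step 9. [r4c5∈{1}] r4c5 has the single candidate 1, so r4c5=1.
Step 10. [r4c2∈{6}] nothing but 6 survives at r4c2. So r4c2=6.
Step 11. [r6c1∈{5}] nothing but 5 survives at r6c1. So r6c1=5.
Step 12. [r2c6∈{1}] nothing but 1 survives at r2c6. So r2c6=1.
Step 13. [r3c5∈{3}] nothing but 3 survives at r3c5, so r3c5=3.
Step 14. [r5c4∈{1}] r5c4 has the single candidate 1. So r5c4=1.
Step 15. [r6c4∈{6}] r6c4 has the single candidate 6. So r6c4=6.
Step 16. [r3c2∈{5}] r3c2 has the single candidate 5. So r3c2=5.
Step 17. [r2c2∈{3}] only 3 remains possible at r2c2, so r2c2=3.

Answer: 6 2 1 3 4 5 / 4 3 5 2 6 1 / 1 5 2 4 3 6 / 3 6 4 5 1 2 / 2 4 6 1 5 3 / 5 1 3 6 2 4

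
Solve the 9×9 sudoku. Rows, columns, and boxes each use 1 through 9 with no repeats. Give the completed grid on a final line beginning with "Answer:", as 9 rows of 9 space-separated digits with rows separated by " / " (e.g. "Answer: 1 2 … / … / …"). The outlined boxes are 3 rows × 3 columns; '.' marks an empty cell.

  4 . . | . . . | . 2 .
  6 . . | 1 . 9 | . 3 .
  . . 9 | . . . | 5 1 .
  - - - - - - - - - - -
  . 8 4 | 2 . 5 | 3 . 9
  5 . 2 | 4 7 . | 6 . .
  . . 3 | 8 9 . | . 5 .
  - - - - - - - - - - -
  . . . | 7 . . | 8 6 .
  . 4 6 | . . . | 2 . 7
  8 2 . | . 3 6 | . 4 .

Step 1. [r6c6∈{1}] r6c6 has the single candidate 1. So r6c6=1.
Step 2. [r2c5∈{2,4,5,8}] r2c5 is the only open cell in row 2 admitting 2, so r2c5=2.
Step 3. [r8c1∈{1,3,9}] r8c1 is the only open cell in row 8 admitting 3 ⇒ r8c1=3.
Step 4. [r9c3∈{1,5,7}] in row 9, 7 fits only at r9c3, so r9c3=7.
Step 5. [r6c1∈{7}] r6c1's peers cover all but 7 ⇒ r6c1=7.
Step 6. [r5c9∈{1,8}] across box 6, 1 lands solely at r5c9 ⇒ r5c9=1.
Step 7. [r8c5∈{1,5,8}] row 8 places 1 nowhere but r8c5 ⇒ r8c5=1.
Step 8. [r8c4∈{5,9}] across row 8, 5 lands solely at r8c4. So r8c4=5.
Step 9. [r1c5∈{5,6,8}] col 5 places 5 nowhere but r1c5. So r1c5=5.
Step 10. [r3c5∈{4,6,8}] col 5 places 8 nowhere but r3c5. So r3c5=8.
Step 11. [r3c6∈{3,4,7}] across box 2, 4 lands solely at r3c6, so r3c6=4.
Step 12. [r1c6∈{3,7}] r1c6 is the only open cell in col 6 admitting 7. So r1c6=7.
Step 13. [r3c9∈{6}] nothing but 6 survives at r3c9 ⇒ r3c9=6.
Step 14. [r2c7∈{4,7}] in col 7, 7 fits only at r2c7 ⇒ r2c7=7.
Step 15. [r3c4∈{3}] only 3 remains possible at r3c4 ⇒ r3c4=3.
Step 16. [r7c1∈{1,9}] col 1 places 9 nowhere but r7c1. So r7c1=9.
Step 17. [r1c9∈{8}] r1c9 has the single candidate 8 ⇒ r1c9=8.
Step 18. [r2c2∈{5}] only 5 remains possible at r2c2 ⇒ r2c2=5.
Step 19. [r7c2∈{1}] nothing but 1 survives at r7c2. So r7c2=1.
Step 20. [r9c9∈{5}] nothing but 5 survives at r9c9. So r9c9=5.
Step 21. [r6c7∈{4}] r6c7 has the single candidate 4, so r6c7=4.
Step 22. [r9c4∈{9}] r9c4 is down to just 9. So r9c4=9.
Step 23. [r5c6∈{3}] only 3 remains possible at r5c6 ⇒ r5c6=3.
Step 24. [r6c2∈{6}] r6c2 has the single candidate 6. So r6c2=6.
Step 25. [r5c8∈{8}] r5c8's peers cover all but 8 ⇒ r5c8=8.
Step 26. [r8c8∈{9}] r8c8 is down to just 9, so r8c8=9.
Step 27. [r1c7∈{9}] nothing but 9 survives at r1c7. So r1c7=9.
Step 28. [r4c8∈{7}] r4c8 has the single candidate 7, so r4c8=7.
Step 29. [r1c2∈{3}] nothing but 3 survives at r1c2. So r1c2=3.
Step 30. [r9c7∈{1}] nothing but 1 survives at r9c7 ⇒ r9c7=1.
Step 31. [r1c3∈{1}] r1c3 is down to just 1 ⇒ r1c3=1.
Step 32. [r5c2∈{9}] nothing but 9 survives at r5c2. So r5c2=9.
Step 33. [r2c3∈{8}] r2c3's peers cover all but 8. So r2c3=8.
Step 34. [r7c6∈{2}] r7c6 is down to just 2, so r7c6=2.
Step 35. [r1c4∈{6}] r1c4 is down to just 6 ⇒ r1c4=6.
Step 36. [r3c2∈{7}] only 7 remains possible at r3c2 ⇒ r3c2=7.
Step 37. [r7c3∈{5}] only 5 remains possible at r7c3 ⇒ r7c3=5.
Step 38. [r6c9∈{2}] nothing but 2 survives at r6c9 ⇒ r6c9=2.
Step 39. [r3c1∈{2}] nothing but 2 survives at r3c1 ⇒ r3c1=2.
Step 40. [r7c5∈{4}] only 4 remains possible at r7c5 ⇒ r7c5=4.
Step 41. [r8c6∈{8}] nothing but 8 survives at r8c6 ⇒ r8c6=8.
Step 42. [r2c9∈{4}] r2c9 is down to just 4 ⇒ r2c9=4.
Step 43. [r4c5∈{6}] r4c5's peers cover all but 6, so r4c5=6.
Step 44. [r4c1∈{1}] r4c1's peers cover all but 1 ⇒ r4c1=1.
Step 45. [r7c9∈{3}] nothing but 3 survives at r7c9. So r7c9=3.

Answer: 4 3 1 6 5 7 9 2 8 / 6 5 8 1 2 9 7 3 4 / 2 7 9 3 8 4 5 1 6 / 1 8 4 2 6 5 3 7 9 / 5 9 2 4 7 3 6 8 1 / 7 6 3 8 9 1 4 5 2 / 9 1 5 7 4 2 8 6 3 / 3 4 6 5 1 8 2 9 7 / 8 2 7 9 3 6 1 4 5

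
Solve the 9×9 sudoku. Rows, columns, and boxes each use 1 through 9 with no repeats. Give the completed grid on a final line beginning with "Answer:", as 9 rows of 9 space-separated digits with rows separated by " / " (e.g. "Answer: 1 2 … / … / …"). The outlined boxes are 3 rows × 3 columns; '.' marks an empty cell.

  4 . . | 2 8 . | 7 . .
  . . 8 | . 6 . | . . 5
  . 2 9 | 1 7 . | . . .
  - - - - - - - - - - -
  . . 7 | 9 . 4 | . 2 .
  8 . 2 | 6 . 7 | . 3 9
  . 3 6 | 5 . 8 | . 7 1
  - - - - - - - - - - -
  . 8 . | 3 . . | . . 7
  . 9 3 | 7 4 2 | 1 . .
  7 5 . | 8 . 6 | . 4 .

Step 1. [r7c6∈{1,5,9}] 1 has one home in col 6: r7c6. So r7c6=1.
Step 2. [r2c7∈{2,3,4,9}] 2 has one home in row 2: r2c7 ⇒ r2c7=2.
Step 3. [r4c2∈{1}] only 1 remains possible at r4c2. So r4c2=1.
Step 4. [r3c9∈{3,4,6,8}] r3c9 is the only open cell in col 9 admitting 4, so r3c9=4.
Step 5. [r8c8∈{5,6,8}] r8c8 is the only open cell in row 8 admitting 5, so r8c8=5.
Step 6. [r1c2∈{6}] r1c2 has the single candidate 6 ⇒ r1c2=6.
Step 7. [r1c9∈{3}] r1c9's peers cover all but 3. So r1c9=3.
Step 8. [r1c3∈{1,5}] across col 3, 5 lands solely at r1c3 ⇒ r1c3=5.
Step 9. [r3c8∈{6,8}] 8 has one home in col 8: r3c8 ⇒ r3c8=8.
Step 10. [r7c8∈{6,9}] r7c8 is the only open cell in col 8 admitting 6. So r7c8=6.
Step 11. [r4c7∈{5,6,8}] col 7 places 8 nowhere but r4c7, so r4c7=8.
Step 12. [r2c1∈{1,3}] 1 has one home in col 1: r2c1, so r2c1=1.
Step 13. [r1c6∈{9}] r1c6 is down to just 9. So r1c6=9.
Step 14. [r9c5∈{9}] only 9 remains possible at r9c5 ⇒ r9c5=9.
Step 15. [r5c7∈{4,5}] row 5 places 5 nowhere but r5c7 ⇒ r5c7=5.
Step 16. [r3c6∈{3,5}] row 3 places 5 nowhere but r3c6, so r3c6=5.
Step 17. [r7c5∈{5}] r7c5 is down to just 5. So r7c5=5.
Step 18. [r9c7∈{3}] r9c7 is down to just 3, so r9c7=3.
Step 19. [r5c5∈{1}] r5c5 has the single candidate 1 ⇒ r5c5=1.
Step 20. [r7c1∈{2}] r7c1 has the single candidate 2 ⇒ r7c1=2.
Step 21. [r3c7∈{6}] only 6 remains possible at r3c7 ⇒ r3c7=6.
Step 22. [r5c2∈{4}] r5c2's peers cover all but 4. So r5c2=4.
Step 23. [r1c8∈{1}] nothing but 1 survives at r1c8, so r1c8=1.
Step 24. [r9c9∈{2}] r9c9's peers cover all but 2, so r9c9=2.
Step 25. [r6c5∈{2}] only 2 remains possible at r6c5, so r6c5=2.
Step 26. [r2c4∈{4}] only 4 remains possible at r2c4, so r2c4=4.
Step 27. [r3c1∈{3}] r3c1 is down to just 3 ⇒ r3c1=3.
Step 28. [r2c2∈{7}] r2c2's peers cover all but 7 ⇒ r2c2=7.
Step 29. [r9c3∈{1}] only 1 remains possible at r9c3 ⇒ r9c3=1.
Step 30. [r8c9∈{8}] r8c9 is down to just 8 ⇒ r8c9=8.
Step 31. [r6c7∈{4}] r6c7's peers cover all but 4 ⇒ r6c7=4.
Step 32. [r8c1∈{6}] nothing but 6 survives at r8c1, so r8c1=6.
Step 33. [r2c6∈{3}] r2c6's peers cover all but 3, so r2c6=3.
Step 34. [r2c8∈{9}] r2c8 has the single candidate 9 ⇒ r2c8=9.
Step 35. [r4c5∈{3}] only 3 remains possible at r4c5. So r4c5=3.
Step 36. [r7c3∈{4}] only 4 remains possible at r7c3. So r7c3=4.
Step 37. [r7c7∈{9}] r7c7 has the single candidate 9 ⇒ r7c7=9.
Step 38. [r4c1∈{5}] r4c1's peers cover all but 5 ⇒ r4c1=5.
Step 39. [r4c9∈{6}] r4c9's peers cover all but 6. So r4c9=6.
Step 40. [r6c1∈{9}] r6c1's peers cover all but 9, so r6c1=9.

Answer: 4 6 5 2 8 9 7 1 3 / 1 7 8 4 6 3 2 9 5 / 3 2 9 1 7 5 6 8 4 / 5 1 7 9 3 4 8 2 6 / 8 4 2 6 1 7 5 3 9 / 9 3 6 5 2 8 4 7 1 / 2 8 4 3 5 1 9 6 7 / 6 9 3 7 4 2 1 5 8 / 7 5 1 8 9 6 3 4 2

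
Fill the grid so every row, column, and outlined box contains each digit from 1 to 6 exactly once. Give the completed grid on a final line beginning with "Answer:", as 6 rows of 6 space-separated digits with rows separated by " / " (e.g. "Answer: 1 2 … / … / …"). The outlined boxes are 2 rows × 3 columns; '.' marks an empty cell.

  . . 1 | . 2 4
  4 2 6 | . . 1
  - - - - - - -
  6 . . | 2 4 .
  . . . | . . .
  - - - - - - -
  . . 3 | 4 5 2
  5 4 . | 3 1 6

Step 1. [r3c2∈{1,3,5}] in row 3, 1 fits only at r3c2 ⇒ r3c2=1.
Step 2. [r1c2∈{3,5}] across box 1, 5 lands solely at r1c2. So r1c2=5.
Step 3. [r3c6∈{3,5}] r3c6 is the only open cell in row 3 admitting 3. So r3c6=3.
Step 4. [r4c1∈{2,3}] across col 1, 2 lands solely at r4c1 ⇒ r4c1=2.
Step 5. [r4c6∈{5}] r4c6's peers cover all but 5, so r4c6=5.
Step 6. [r4c4∈{1,6}] row 4 places 1 nowhere but r4c4, so r4c4=1.
Step 7. [r4c3∈{4}] r4c3's peers cover all but 4 ⇒ r4c3=4.
Step 8. [r2c4∈{5}] nothing but 5 survives at r2c4. So r2c4=5.
Step 9. [r6c3∈{2}] only 2 remains possible at r6c3, so r6c3=2.
Step 10. [r5c1∈{1}] r5c1 has the single candidate 1, so r5c1=1.
Step 11. [r3c3∈{5}] only 5 remains possible at r3c3, so r3c3=5.
Step 12. [r5c2∈{6}] r5c2 is down to just 6 ⇒ r5c2=6.
Step 13. [r1c4∈{6}] nothing but 6 survives at r1c4 ⇒ r1c4=6.
Step 14. [r2c5∈{3}] r2c5 has the single candidate 3 ⇒ r2c5=3.
Step 15. [r4c2∈{3}] only 3 remains possible at r4c2, so r4c2=3.
Step 16. [r1c1∈{3}] only 3 remains possible at r1c1. So r1c1=3.
Step 17. [r4c5∈{6}] only 6 remains possible at r4c5, so r4c5=6.

Answer: 3 5 1 6 2 4 / 4 2 6 5 3 1 / 6 1 5 2 4 3 / 2 3 4 1 6 5 / 1 6 3 4 5 2 / 5 4 2 3 1 6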